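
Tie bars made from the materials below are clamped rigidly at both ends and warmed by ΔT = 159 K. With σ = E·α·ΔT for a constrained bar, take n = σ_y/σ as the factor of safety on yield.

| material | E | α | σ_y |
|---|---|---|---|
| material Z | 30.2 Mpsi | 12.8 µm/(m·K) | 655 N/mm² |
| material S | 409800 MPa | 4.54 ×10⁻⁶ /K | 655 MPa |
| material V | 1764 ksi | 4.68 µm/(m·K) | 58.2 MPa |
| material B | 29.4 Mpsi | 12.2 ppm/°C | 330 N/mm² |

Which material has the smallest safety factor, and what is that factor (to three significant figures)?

Converting E to GPa, α to ×10⁻⁶/K, σ_y to MPa, then σ and n for each:
  material Z: E = 208.2, α = 12.8, σ_y = 655.0 → σ = 424 MPa, n = 1.55
  material S: E = 409.8, α = 4.54, σ_y = 655.0 → σ = 296 MPa, n = 2.21
  material V: E = 12.16, α = 4.68, σ_y = 58.20 → σ = 9.05 MPa, n = 6.43
  material B: E = 202.7, α = 12.2, σ_y = 330.0 → σ = 393 MPa, n = 0.839
Material B has the lowest safety factor, n = 0.839.

material B, n = 0.839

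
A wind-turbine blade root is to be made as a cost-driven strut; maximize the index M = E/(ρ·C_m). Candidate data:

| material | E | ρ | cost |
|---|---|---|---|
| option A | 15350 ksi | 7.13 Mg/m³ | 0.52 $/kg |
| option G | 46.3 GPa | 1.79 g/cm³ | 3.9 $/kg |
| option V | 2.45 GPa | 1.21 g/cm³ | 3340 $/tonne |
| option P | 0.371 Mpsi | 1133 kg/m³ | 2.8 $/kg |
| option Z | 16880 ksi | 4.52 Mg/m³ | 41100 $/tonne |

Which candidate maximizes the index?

option A

Normalizing units and computing the index:
  option A: E = 105.8 GPa, ρ = 7130 kg/m³, cost = 0.5200 $/kg
  option G: E = 46.30 GPa, ρ = 1790 kg/m³, cost = 3.900 $/kg
  option V: E = 2.450 GPa, ρ = 1210 kg/m³, cost = 3.340 $/kg
  option P: E = 2.558 GPa, ρ = 1133 kg/m³, cost = 2.800 $/kg
  option Z: E = 116.4 GPa, ρ = 4520 kg/m³, cost = 41.10 $/kg
  option A: M = 28.5 MN·m per $
  option G: M = 6.63 MN·m per $
  option P: M = 0.806 MN·m per $
  option Z: M = 0.626 MN·m per $
  option V: M = 0.606 MN·m per $
Option A has the largest M.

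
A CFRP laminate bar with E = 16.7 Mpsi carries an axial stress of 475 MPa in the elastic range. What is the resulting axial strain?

4.13×10⁻³

E = 16.7 Mpsi = 115.1 GPa = 115100 MPa.
ε = σ/E = 475 / 115100 = 4.13×10⁻³.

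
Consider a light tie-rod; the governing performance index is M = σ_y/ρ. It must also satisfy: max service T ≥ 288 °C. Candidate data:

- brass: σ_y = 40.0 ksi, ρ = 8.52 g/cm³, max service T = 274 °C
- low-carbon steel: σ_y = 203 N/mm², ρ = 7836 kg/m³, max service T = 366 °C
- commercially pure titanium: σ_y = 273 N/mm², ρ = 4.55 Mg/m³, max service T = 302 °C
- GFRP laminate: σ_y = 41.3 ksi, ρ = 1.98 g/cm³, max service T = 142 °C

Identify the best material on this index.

Screen on constraints: max service T ≥ 288 °C. Survivors: low-carbon steel, commercially pure titanium.
Convert each candidate to consistent units, then evaluate M:
  low-carbon steel: σ_y = 203.0 MPa, ρ = 7836 kg/m³
  commercially pure titanium: σ_y = 273.0 MPa, ρ = 4550 kg/m³
  commercially pure titanium: M = 60.0 kN·m/kg
  low-carbon steel: M = 25.9 kN·m/kg
Highest index: commercially pure titanium.

commercially pure titanium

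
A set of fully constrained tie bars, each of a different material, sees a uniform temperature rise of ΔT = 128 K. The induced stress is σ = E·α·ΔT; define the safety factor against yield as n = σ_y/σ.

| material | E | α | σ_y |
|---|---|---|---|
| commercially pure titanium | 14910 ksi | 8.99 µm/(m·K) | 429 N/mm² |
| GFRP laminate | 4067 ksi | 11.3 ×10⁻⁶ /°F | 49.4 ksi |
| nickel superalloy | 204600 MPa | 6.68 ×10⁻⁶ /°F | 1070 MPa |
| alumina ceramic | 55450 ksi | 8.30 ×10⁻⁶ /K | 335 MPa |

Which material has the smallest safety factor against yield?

With everything in SI (GPa, ×10⁻⁶/K, MPa):
  commercially pure titanium: E = 102.8, α = 8.99, σ_y = 429.0 → σ = 118 MPa, n = 3.63
  GFRP laminate: E = 28.04, α = 20.3, σ_y = 340.6 → σ = 73.0 MPa, n = 4.67
  nickel superalloy: E = 204.6, α = 12.0, σ_y = 1070 → σ = 315 MPa, n = 3.40
  alumina ceramic: E = 382.3, α = 8.30, σ_y = 335.0 → σ = 406 MPa, n = 0.825
Smallest n: alumina ceramic with n = 0.825.

alumina ceramic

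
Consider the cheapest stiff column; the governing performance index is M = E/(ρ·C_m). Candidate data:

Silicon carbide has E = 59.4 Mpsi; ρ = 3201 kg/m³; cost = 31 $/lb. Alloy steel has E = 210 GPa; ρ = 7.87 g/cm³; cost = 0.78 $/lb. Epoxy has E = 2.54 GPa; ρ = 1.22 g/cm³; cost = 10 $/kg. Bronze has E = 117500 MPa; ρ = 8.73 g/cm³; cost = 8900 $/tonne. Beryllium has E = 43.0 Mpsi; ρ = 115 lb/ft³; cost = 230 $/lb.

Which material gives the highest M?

alloy steel

After converting to SI:
  silicon carbide: E = 409.5 GPa, ρ = 3201 kg/m³, cost = 68.34 $/kg
  alloy steel: E = 210.0 GPa, ρ = 7870 kg/m³, cost = 1.720 $/kg
  epoxy: E = 2.540 GPa, ρ = 1220 kg/m³, cost = 10.00 $/kg
  bronze: E = 117.5 GPa, ρ = 8730 kg/m³, cost = 8.900 $/kg
  beryllium: E = 296.5 GPa, ρ = 1842 kg/m³, cost = 507.1 $/kg
  alloy steel: M = 15.5 MN·m per $
  silicon carbide: M = 1.87 MN·m per $
  bronze: M = 1.51 MN·m per $
  beryllium: M = 0.317 MN·m per $
  epoxy: M = 0.208 MN·m per $
Alloy steel has the largest M.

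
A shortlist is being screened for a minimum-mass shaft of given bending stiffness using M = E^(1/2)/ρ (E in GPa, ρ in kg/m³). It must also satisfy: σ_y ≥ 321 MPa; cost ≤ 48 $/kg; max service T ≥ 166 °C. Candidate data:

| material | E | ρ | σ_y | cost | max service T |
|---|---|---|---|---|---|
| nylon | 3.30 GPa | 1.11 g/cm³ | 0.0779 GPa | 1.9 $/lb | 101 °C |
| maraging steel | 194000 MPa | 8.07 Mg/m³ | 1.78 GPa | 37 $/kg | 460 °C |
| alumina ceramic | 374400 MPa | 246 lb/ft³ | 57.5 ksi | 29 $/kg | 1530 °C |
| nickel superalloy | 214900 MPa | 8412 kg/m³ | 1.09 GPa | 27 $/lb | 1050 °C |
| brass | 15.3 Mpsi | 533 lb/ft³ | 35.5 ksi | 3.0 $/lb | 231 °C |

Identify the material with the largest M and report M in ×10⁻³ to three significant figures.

alumina ceramic, M = 4.91×10⁻³

Screen on constraints: σ_y ≥ 321 MPa; cost ≤ 48 $/kg; max service T ≥ 166 °C. Survivors: maraging steel, alumina ceramic.
Putting every candidate on a common basis:
  maraging steel: E = 194.0 GPa, ρ = 8070 kg/m³
  alumina ceramic: E = 374.4 GPa, ρ = 3941 kg/m³
  alumina ceramic: M = 4.91×10⁻³
  maraging steel: M = 1.73×10⁻³
Highest index: alumina ceramic.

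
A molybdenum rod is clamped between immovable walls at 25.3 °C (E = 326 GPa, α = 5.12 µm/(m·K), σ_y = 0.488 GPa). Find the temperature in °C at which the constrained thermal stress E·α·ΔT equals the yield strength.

318 °C

σ_y = 0.488 GPa = 488.0 MPa.
E·α·ΔT = 488.0 MPa ⇒ ΔT = 488.0 / (326.0×10³ × 5.12×10⁻⁶) = 292.4 K.
T = 25.3 + 292.4 = 317.7 °C.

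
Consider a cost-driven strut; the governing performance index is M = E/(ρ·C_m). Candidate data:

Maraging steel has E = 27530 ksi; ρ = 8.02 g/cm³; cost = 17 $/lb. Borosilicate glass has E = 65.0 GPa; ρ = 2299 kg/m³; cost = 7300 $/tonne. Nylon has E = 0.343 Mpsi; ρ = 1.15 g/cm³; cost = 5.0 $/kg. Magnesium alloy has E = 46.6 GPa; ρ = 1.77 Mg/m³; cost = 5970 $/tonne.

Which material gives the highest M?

magnesium alloy

Normalizing units and computing the index:
  maraging steel: E = 189.8 GPa, ρ = 8020 kg/m³, cost = 37.48 $/kg
  borosilicate glass: E = 65.00 GPa, ρ = 2299 kg/m³, cost = 7.300 $/kg
  nylon: E = 2.365 GPa, ρ = 1150 kg/m³, cost = 5.000 $/kg
  magnesium alloy: E = 46.60 GPa, ρ = 1770 kg/m³, cost = 5.970 $/kg
  magnesium alloy: M = 4.41 MN·m per $
  borosilicate glass: M = 3.87 MN·m per $
  maraging steel: M = 0.632 MN·m per $
  nylon: M = 0.411 MN·m per $
The maximum is for magnesium alloy.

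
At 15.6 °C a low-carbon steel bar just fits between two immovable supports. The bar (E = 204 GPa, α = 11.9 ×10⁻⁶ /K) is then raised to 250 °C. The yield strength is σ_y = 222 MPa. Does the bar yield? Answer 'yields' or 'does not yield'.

ΔT = 234.4 K. Constrained thermal stress σ = E·α·ΔT = 204.0×10³ MPa × 11.9×10⁻⁶ × 234.4 = 569 MPa (compressive).
Compare to σ_y = 222 MPa: σ ≥ σ_y, so it yields.

yields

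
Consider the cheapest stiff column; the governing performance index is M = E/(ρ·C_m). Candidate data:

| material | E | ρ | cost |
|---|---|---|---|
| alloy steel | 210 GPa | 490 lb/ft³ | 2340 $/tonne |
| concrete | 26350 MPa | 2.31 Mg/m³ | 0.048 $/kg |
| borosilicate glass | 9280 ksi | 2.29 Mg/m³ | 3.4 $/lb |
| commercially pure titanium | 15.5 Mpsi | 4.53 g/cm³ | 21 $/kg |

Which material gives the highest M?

Putting every candidate on a common basis:
  alloy steel: E = 210.0 GPa, ρ = 7849 kg/m³, cost = 2.340 $/kg
  concrete: E = 26.35 GPa, ρ = 2310 kg/m³, cost = 0.04800 $/kg
  borosilicate glass: E = 63.98 GPa, ρ = 2290 kg/m³, cost = 7.496 $/kg
  commercially pure titanium: E = 106.9 GPa, ρ = 4530 kg/m³, cost = 21.00 $/kg
  concrete: M = 238 MN·m per $
  alloy steel: M = 11.4 MN·m per $
  borosilicate glass: M = 3.73 MN·m per $
  commercially pure titanium: M = 1.12 MN·m per $
The maximum is for concrete.

concrete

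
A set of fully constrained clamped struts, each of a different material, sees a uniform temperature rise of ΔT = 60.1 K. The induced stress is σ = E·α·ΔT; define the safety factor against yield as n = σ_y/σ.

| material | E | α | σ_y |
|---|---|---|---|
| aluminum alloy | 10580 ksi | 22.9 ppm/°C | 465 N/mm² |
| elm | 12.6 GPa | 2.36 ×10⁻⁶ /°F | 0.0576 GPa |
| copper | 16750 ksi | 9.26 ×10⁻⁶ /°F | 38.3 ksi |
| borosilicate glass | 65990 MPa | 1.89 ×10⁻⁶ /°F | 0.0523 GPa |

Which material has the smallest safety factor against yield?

copper

With everything in SI (GPa, ×10⁻⁶/K, MPa):
  aluminum alloy: E = 72.95, α = 22.9, σ_y = 465.0 → σ = 100 MPa, n = 4.63
  elm: E = 12.60, α = 4.25, σ_y = 57.60 → σ = 3.22 MPa, n = 17.9
  copper: E = 115.5, α = 16.7, σ_y = 264.1 → σ = 116 MPa, n = 2.28
  borosilicate glass: E = 65.99, α = 3.40, σ_y = 52.30 → σ = 13.5 MPa, n = 3.88
Smallest n: copper with n = 2.28.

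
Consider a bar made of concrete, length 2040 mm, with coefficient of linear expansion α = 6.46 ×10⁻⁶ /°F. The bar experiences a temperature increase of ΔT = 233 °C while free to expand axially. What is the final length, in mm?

2045.5 mm

Convert α: 6.46×10⁻⁶/°F × (9/5) = 11.6×10⁻⁶/K.
ΔL = α·L₀·ΔT = 11.6×10⁻⁶ × 2040 mm × 233.0 K = 5.53 mm.
L = L₀ + ΔL = 2040 + 5.53 = 2045.5 mm.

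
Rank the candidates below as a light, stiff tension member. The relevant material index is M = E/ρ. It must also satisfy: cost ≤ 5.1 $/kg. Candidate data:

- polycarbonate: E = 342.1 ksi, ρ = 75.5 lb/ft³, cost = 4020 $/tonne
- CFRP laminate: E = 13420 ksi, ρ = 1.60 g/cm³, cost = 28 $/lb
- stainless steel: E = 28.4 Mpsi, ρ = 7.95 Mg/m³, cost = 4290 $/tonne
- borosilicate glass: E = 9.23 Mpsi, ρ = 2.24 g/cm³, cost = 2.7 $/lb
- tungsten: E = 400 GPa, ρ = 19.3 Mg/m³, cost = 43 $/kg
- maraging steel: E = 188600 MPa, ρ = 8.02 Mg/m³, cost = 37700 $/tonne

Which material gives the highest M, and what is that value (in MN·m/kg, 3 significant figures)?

stainless steel, M = 24.6 MN·m/kg

Screen on constraints: cost ≤ 5.1 $/kg. Survivors: polycarbonate, stainless steel.
In SI units:
  polycarbonate: E = 2.359 GPa, ρ = 1209 kg/m³
  stainless steel: E = 195.8 GPa, ρ = 7950 kg/m³
  stainless steel: M = 24.6 MN·m/kg
  polycarbonate: M = 1.95 MN·m/kg
Stainless steel has the largest M.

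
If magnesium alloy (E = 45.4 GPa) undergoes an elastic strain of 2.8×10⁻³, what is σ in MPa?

127 MPa

σ = E·ε = 45400 MPa × 2.8×10⁻³ = 127 MPa.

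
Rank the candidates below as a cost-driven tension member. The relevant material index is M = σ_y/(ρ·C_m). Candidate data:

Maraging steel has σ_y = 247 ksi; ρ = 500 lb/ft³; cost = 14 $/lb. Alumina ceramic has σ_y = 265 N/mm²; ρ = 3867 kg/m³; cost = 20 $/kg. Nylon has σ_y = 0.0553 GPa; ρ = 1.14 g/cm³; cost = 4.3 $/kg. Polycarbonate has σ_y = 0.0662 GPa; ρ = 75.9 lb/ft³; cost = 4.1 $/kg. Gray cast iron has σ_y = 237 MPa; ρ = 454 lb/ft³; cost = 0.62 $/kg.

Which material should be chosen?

gray cast iron

After converting to SI:
  maraging steel: σ_y = 1703 MPa, ρ = 8009 kg/m³, cost = 30.86 $/kg
  alumina ceramic: σ_y = 265.0 MPa, ρ = 3867 kg/m³, cost = 20.00 $/kg
  nylon: σ_y = 55.30 MPa, ρ = 1140 kg/m³, cost = 4.300 $/kg
  polycarbonate: σ_y = 66.20 MPa, ρ = 1216 kg/m³, cost = 4.100 $/kg
  gray cast iron: σ_y = 237.0 MPa, ρ = 7272 kg/m³, cost = 0.6200 $/kg
  gray cast iron: M = 52.6 kN·m per $
  polycarbonate: M = 13.3 kN·m per $
  nylon: M = 11.3 kN·m per $
  maraging steel: M = 6.89 kN·m per $
  alumina ceramic: M = 3.43 kN·m per $
Gray cast iron ranks first.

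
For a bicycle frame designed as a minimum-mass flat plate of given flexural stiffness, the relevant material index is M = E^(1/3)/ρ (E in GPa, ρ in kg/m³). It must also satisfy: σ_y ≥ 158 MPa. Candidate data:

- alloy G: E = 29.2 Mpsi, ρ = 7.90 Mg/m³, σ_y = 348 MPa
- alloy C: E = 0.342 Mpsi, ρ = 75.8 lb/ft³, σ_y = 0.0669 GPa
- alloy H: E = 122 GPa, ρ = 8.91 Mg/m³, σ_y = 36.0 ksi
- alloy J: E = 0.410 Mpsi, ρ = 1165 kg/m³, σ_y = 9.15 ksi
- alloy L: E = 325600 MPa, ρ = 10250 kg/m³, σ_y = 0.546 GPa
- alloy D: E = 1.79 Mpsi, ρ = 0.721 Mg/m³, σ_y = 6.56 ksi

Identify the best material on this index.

Screen on constraints: σ_y ≥ 158 MPa. Survivors: alloy G, alloy H, alloy L.
Convert each candidate to consistent units, then evaluate M:
  alloy G: E = 201.3 GPa, ρ = 7900 kg/m³
  alloy H: E = 122.0 GPa, ρ = 8910 kg/m³
  alloy L: E = 325.6 GPa, ρ = 10250 kg/m³
  alloy G: M = 0.742×10⁻³
  alloy L: M = 0.671×10⁻³
  alloy H: M = 0.557×10⁻³
Alloy G ranks first.

alloy G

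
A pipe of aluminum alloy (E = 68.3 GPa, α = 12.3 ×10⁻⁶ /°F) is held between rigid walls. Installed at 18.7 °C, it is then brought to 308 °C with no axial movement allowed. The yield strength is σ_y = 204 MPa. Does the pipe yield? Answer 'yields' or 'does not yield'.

α = 12.3×10⁻⁶/°F × 9/5 = 22.1×10⁻⁶/K.
ΔT = 289.3 K. Constrained thermal stress σ = E·α·ΔT = 68.30×10³ MPa × 22.1×10⁻⁶ × 289.3 = 437 MPa (compressive).
Compare to σ_y = 204 MPa: σ ≥ σ_y, so it yields.

yields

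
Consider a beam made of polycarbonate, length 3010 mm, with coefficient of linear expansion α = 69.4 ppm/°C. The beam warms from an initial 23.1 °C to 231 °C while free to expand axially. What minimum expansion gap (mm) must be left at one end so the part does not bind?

ΔT = 231 − 23.1 = 207.9 K.
ΔL = α·L₀·ΔT = 69.4×10⁻⁶ × 3010 mm × 207.9 K = 43.4 mm.

43.4 mm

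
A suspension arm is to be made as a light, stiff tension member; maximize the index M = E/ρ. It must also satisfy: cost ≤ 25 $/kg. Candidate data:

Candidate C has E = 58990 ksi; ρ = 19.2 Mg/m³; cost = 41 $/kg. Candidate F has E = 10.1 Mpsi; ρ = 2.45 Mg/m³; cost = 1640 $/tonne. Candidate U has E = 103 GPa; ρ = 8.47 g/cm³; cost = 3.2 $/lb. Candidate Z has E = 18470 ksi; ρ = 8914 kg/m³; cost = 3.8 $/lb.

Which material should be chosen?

candidate F

Screen on constraints: cost ≤ 25 $/kg. Survivors: candidate F, candidate U, candidate Z.
In SI units:
  candidate F: E = 69.64 GPa, ρ = 2450 kg/m³
  candidate U: E = 103.0 GPa, ρ = 8470 kg/m³
  candidate Z: E = 127.3 GPa, ρ = 8914 kg/m³
  candidate F: M = 28.4 MN·m/kg
  candidate Z: M = 14.3 MN·m/kg
  candidate U: M = 12.2 MN·m/kg
Candidate F has the largest M.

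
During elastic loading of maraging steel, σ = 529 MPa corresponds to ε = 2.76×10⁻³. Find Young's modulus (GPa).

192 GPa

E = σ/ε = 529 MPa / 2.76×10⁻³ = 191700 MPa = 192 GPa.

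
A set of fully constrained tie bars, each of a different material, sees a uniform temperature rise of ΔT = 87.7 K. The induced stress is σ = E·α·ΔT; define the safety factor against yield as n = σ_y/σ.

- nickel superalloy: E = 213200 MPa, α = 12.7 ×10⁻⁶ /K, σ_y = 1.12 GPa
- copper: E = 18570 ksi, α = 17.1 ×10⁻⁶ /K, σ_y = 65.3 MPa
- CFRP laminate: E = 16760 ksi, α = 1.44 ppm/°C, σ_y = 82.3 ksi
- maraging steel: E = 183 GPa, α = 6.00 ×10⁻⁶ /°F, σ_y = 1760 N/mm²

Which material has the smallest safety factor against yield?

Converting E to GPa, α to ×10⁻⁶/K, σ_y to MPa, then σ and n for each:
  nickel superalloy: E = 213.2, α = 12.7, σ_y = 1120 → σ = 237 MPa, n = 4.72
  copper: E = 128.0, α = 17.1, σ_y = 65.30 → σ = 192 MPa, n = 0.340
  CFRP laminate: E = 115.6, α = 1.44, σ_y = 567.4 → σ = 14.6 MPa, n = 38.9
  maraging steel: E = 183.0, α = 10.8, σ_y = 1760 → σ = 173 MPa, n = 10.2
Smallest n: copper with n = 0.340.

copper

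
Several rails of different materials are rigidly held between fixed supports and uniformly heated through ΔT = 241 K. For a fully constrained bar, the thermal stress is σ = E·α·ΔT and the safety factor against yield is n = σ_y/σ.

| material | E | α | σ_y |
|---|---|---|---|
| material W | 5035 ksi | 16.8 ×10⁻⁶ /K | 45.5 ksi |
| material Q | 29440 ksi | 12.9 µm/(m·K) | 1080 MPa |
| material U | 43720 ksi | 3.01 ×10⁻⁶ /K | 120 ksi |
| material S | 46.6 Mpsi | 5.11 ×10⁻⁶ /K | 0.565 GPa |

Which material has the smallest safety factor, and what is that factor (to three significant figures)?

material S, n = 1.43

Per material, after unit conversion:
  material W: E = 34.72, α = 16.8, σ_y = 313.7 → σ = 141 MPa, n = 2.23
  material Q: E = 203.0, α = 12.9, σ_y = 1080 → σ = 631 MPa, n = 1.71
  material U: E = 301.4, α = 3.01, σ_y = 827.4 → σ = 219 MPa, n = 3.78
  material S: E = 321.3, α = 5.11, σ_y = 565.0 → σ = 396 MPa, n = 1.43
The minimum is material S at n = 1.43.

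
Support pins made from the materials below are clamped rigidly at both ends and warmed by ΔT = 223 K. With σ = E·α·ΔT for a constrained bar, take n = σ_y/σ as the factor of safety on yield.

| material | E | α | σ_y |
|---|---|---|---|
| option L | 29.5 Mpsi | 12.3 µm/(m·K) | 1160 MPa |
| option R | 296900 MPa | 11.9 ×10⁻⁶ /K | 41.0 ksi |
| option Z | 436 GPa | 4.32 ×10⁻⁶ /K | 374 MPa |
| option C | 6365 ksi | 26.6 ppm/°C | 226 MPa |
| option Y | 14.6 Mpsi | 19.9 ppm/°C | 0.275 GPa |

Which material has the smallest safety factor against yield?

option R

In consistent units (E in GPa, α in ×10⁻⁶/K, σ_y in MPa):
  option L: E = 203.4, α = 12.3, σ_y = 1160 → σ = 558 MPa, n = 2.08
  option R: E = 296.9, α = 11.9, σ_y = 282.7 → σ = 788 MPa, n = 0.359
  option Z: E = 436.0, α = 4.32, σ_y = 374.0 → σ = 420 MPa, n = 0.890
  option C: E = 43.89, α = 26.6, σ_y = 226.0 → σ = 260 MPa, n = 0.868
  option Y: E = 100.7, α = 19.9, σ_y = 275.0 → σ = 447 MPa, n = 0.616
Option R has the lowest safety factor, n = 0.359.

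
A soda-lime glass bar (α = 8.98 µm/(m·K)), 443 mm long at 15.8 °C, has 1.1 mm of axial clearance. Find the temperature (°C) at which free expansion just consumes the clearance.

α·L₀·ΔT = 1.1 mm ⇒ ΔT = 1.1 / (8.98×10⁻⁶ × 443.0) = 276.5 K.
T = 15.8 + 276.5 = 292.3 °C.

292 °C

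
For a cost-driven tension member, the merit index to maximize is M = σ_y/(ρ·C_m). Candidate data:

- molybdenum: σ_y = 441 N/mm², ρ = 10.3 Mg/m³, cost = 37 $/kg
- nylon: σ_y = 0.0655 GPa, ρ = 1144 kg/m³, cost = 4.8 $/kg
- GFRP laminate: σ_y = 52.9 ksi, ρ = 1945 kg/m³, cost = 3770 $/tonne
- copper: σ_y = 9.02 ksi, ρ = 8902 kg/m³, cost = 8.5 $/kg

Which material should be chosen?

Putting every candidate on a common basis:
  molybdenum: σ_y = 441.0 MPa, ρ = 10300 kg/m³, cost = 37.00 $/kg
  nylon: σ_y = 65.50 MPa, ρ = 1144 kg/m³, cost = 4.800 $/kg
  GFRP laminate: σ_y = 364.7 MPa, ρ = 1945 kg/m³, cost = 3.770 $/kg
  copper: σ_y = 62.19 MPa, ρ = 8902 kg/m³, cost = 8.500 $/kg
  GFRP laminate: M = 49.7 kN·m per $
  nylon: M = 11.9 kN·m per $
  molybdenum: M = 1.16 kN·m per $
  copper: M = 0.822 kN·m per $
Highest index: GFRP laminate.

GFRP laminate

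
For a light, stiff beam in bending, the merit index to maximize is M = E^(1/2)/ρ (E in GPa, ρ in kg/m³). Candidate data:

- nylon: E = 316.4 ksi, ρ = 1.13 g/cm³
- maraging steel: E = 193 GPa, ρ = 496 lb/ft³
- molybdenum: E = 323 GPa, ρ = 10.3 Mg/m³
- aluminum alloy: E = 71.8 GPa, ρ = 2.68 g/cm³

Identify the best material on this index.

aluminum alloy

Normalizing units and computing the index:
  nylon: E = 2.182 GPa, ρ = 1130 kg/m³
  maraging steel: E = 193.0 GPa, ρ = 7945 kg/m³
  molybdenum: E = 323.0 GPa, ρ = 10300 kg/m³
  aluminum alloy: E = 71.80 GPa, ρ = 2680 kg/m³
  aluminum alloy: M = 3.16×10⁻³
  maraging steel: M = 1.75×10⁻³
  molybdenum: M = 1.74×10⁻³
  nylon: M = 1.31×10⁻³
Aluminum alloy ranks first.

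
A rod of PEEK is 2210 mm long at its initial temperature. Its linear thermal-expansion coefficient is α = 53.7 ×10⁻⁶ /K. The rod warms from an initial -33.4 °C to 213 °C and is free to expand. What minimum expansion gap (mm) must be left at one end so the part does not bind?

ΔT = 213 − (-33.4) = 246.4 K.
ΔL = α·L₀·ΔT = 53.7×10⁻⁶ × 2210 mm × 246.4 K = 29.2 mm.

29.2 mm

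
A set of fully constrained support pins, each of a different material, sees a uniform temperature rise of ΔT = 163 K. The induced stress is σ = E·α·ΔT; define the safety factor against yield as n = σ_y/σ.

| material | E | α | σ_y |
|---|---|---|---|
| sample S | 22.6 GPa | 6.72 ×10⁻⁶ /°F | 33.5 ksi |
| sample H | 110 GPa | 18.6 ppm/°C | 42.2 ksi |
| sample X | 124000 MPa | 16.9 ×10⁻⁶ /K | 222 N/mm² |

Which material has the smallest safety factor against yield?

sample X

With everything in SI (GPa, ×10⁻⁶/K, MPa):
  sample S: E = 22.60, α = 12.1, σ_y = 231.0 → σ = 44.6 MPa, n = 5.18
  sample H: E = 110.0, α = 18.6, σ_y = 291.0 → σ = 333 MPa, n = 0.872
  sample X: E = 124.0, α = 16.9, σ_y = 222.0 → σ = 342 MPa, n = 0.650
The minimum is sample X at n = 0.650.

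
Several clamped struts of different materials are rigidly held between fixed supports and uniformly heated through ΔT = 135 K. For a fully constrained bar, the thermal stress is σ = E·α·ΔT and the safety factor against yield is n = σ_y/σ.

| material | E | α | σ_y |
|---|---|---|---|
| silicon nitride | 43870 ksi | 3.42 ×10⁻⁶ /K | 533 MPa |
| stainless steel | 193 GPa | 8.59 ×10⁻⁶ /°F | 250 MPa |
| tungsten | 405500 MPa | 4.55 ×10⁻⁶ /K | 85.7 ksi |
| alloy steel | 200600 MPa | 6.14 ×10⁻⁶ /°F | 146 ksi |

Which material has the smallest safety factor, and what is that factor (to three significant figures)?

stainless steel, n = 0.621

In consistent units (E in GPa, α in ×10⁻⁶/K, σ_y in MPa):
  silicon nitride: E = 302.5, α = 3.42, σ_y = 533.0 → σ = 140 MPa, n = 3.82
  stainless steel: E = 193.0, α = 15.5, σ_y = 250.0 → σ = 403 MPa, n = 0.621
  tungsten: E = 405.5, α = 4.55, σ_y = 590.9 → σ = 249 MPa, n = 2.37
  alloy steel: E = 200.6, α = 11.1, σ_y = 1007 → σ = 299 MPa, n = 3.36
The minimum is stainless steel at n = 0.621.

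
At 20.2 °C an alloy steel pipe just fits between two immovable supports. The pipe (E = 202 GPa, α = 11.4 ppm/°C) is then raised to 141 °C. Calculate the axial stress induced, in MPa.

ΔT = 120.8 K. Constrained thermal stress σ = E·α·ΔT = 202.0×10³ MPa × 11.4×10⁻⁶ × 120.8 = 278 MPa (compressive).

278 MPa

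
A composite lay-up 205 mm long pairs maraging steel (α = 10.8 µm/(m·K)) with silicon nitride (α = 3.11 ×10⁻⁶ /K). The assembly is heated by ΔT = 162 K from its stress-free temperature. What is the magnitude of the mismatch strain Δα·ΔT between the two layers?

Δα = |10.8 − 3.11|×10⁻⁶/K = 7.69×10⁻⁶/K.
Mismatch strain = Δα·ΔT = 7.69×10⁻⁶ × 162.0 = 1.25×10⁻³.

1.25×10⁻³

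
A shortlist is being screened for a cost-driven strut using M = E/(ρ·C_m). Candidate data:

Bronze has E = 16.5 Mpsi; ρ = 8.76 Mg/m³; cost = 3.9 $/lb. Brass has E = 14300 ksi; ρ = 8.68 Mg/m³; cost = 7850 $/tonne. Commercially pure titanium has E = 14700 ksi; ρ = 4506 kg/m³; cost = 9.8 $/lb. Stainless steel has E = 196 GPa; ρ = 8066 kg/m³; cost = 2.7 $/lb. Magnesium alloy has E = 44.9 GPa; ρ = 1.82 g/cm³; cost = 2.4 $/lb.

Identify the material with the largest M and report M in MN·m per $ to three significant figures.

magnesium alloy, M = 4.66 MN·m per $

Convert each candidate to consistent units, then evaluate M:
  bronze: E = 113.8 GPa, ρ = 8760 kg/m³, cost = 8.598 $/kg
  brass: E = 98.60 GPa, ρ = 8680 kg/m³, cost = 7.850 $/kg
  commercially pure titanium: E = 101.4 GPa, ρ = 4506 kg/m³, cost = 21.60 $/kg
  stainless steel: E = 196.0 GPa, ρ = 8066 kg/m³, cost = 5.952 $/kg
  magnesium alloy: E = 44.90 GPa, ρ = 1820 kg/m³, cost = 5.291 $/kg
  magnesium alloy: M = 4.66 MN·m per $
  stainless steel: M = 4.08 MN·m per $
  bronze: M = 1.51 MN·m per $
  brass: M = 1.45 MN·m per $
  commercially pure titanium: M = 1.04 MN·m per $
The maximum is for magnesium alloy.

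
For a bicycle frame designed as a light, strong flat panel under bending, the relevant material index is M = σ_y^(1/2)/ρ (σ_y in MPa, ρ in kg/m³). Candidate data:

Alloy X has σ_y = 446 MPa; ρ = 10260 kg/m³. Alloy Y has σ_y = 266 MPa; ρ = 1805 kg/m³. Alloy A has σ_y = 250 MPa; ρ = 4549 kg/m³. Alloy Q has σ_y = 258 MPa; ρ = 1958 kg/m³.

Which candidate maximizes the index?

alloy Y

Evaluate M for each candidate:
  alloy Y: M = 9.04×10⁻³
  alloy Q: M = 8.20×10⁻³
  alloy A: M = 3.48×10⁻³
  alloy X: M = 2.06×10⁻³
Alloy Y has the largest M.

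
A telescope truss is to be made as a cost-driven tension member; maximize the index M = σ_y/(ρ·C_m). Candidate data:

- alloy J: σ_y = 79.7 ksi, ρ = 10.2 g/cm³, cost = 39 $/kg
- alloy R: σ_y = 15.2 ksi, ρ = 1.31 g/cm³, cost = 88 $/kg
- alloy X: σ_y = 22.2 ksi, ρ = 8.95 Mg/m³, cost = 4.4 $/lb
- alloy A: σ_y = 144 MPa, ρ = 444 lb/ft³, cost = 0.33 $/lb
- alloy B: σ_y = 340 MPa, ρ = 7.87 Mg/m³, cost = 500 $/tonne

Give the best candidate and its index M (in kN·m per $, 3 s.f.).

alloy B, M = 86.4 kN·m per $

Convert each candidate to consistent units, then evaluate M:
  alloy J: σ_y = 549.5 MPa, ρ = 10200 kg/m³, cost = 39.00 $/kg
  alloy R: σ_y = 104.8 MPa, ρ = 1310 kg/m³, cost = 88.00 $/kg
  alloy X: σ_y = 153.1 MPa, ρ = 8950 kg/m³, cost = 9.700 $/kg
  alloy A: σ_y = 144.0 MPa, ρ = 7112 kg/m³, cost = 0.7275 $/kg
  alloy B: σ_y = 340.0 MPa, ρ = 7870 kg/m³, cost = 0.5000 $/kg
  alloy B: M = 86.4 kN·m per $
  alloy A: M = 27.8 kN·m per $
  alloy X: M = 1.76 kN·m per $
  alloy J: M = 1.38 kN·m per $
  alloy R: M = 0.909 kN·m per $
Highest index: alloy B.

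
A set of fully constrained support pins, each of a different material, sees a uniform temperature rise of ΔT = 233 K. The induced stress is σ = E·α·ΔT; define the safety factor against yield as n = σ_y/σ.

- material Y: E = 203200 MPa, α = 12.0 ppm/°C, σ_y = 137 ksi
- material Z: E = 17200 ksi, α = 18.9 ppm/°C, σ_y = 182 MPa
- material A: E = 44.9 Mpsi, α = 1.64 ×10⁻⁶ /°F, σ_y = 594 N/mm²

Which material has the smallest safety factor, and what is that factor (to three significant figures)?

material Z, n = 0.349

In consistent units (E in GPa, α in ×10⁻⁶/K, σ_y in MPa):
  material Y: E = 203.2, α = 12.0, σ_y = 944.6 → σ = 568 MPa, n = 1.66
  material Z: E = 118.6, α = 18.9, σ_y = 182.0 → σ = 522 MPa, n = 0.349
  material A: E = 309.6, α = 2.95, σ_y = 594.0 → σ = 213 MPa, n = 2.79
Smallest n: material Z with n = 0.349.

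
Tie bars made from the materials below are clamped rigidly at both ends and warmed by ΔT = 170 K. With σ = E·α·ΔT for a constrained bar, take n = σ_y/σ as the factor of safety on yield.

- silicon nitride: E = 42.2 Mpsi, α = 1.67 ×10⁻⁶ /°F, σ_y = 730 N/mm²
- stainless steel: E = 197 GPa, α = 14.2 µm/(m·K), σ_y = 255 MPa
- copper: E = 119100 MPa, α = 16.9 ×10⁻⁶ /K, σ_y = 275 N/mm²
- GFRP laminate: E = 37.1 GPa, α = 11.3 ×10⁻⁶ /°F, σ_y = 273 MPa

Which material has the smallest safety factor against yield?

In consistent units (E in GPa, α in ×10⁻⁶/K, σ_y in MPa):
  silicon nitride: E = 291.0, α = 3.01, σ_y = 730.0 → σ = 149 MPa, n = 4.91
  stainless steel: E = 197.0, α = 14.2, σ_y = 255.0 → σ = 476 MPa, n = 0.536
  copper: E = 119.1, α = 16.9, σ_y = 275.0 → σ = 342 MPa, n = 0.804
  GFRP laminate: E = 37.10, α = 20.3, σ_y = 273.0 → σ = 128 MPa, n = 2.13
The minimum is stainless steel at n = 0.536.

stainless steel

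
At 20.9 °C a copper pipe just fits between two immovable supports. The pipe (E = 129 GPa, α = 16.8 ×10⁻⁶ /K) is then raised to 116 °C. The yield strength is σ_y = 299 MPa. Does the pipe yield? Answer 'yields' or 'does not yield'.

does not yield

ΔT = 95.10 K. Constrained thermal stress σ = E·α·ΔT = 129.0×10³ MPa × 16.8×10⁻⁶ × 95.10 = 206 MPa (compressive).
Compare to σ_y = 299 MPa: σ < σ_y, so it does not yield.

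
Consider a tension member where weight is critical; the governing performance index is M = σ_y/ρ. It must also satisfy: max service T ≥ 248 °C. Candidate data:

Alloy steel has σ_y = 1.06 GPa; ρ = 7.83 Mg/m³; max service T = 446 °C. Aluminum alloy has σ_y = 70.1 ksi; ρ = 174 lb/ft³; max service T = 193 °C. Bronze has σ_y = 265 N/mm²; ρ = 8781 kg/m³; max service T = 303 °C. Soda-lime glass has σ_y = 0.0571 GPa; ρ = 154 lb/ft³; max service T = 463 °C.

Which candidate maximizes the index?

Screen on constraints: max service T ≥ 248 °C. Survivors: alloy steel, bronze, soda-lime glass.
Putting every candidate on a common basis:
  alloy steel: σ_y = 1060 MPa, ρ = 7830 kg/m³
  bronze: σ_y = 265.0 MPa, ρ = 8781 kg/m³
  soda-lime glass: σ_y = 57.10 MPa, ρ = 2467 kg/m³
  alloy steel: M = 135 kN·m/kg
  bronze: M = 30.2 kN·m/kg
  soda-lime glass: M = 23.1 kN·m/kg
Alloy steel ranks first.

alloy steel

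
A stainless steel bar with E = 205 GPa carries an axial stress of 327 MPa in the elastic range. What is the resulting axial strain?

ε = σ/E = 327 / 205000 = 1.60×10⁻³.

1.60×10⁻³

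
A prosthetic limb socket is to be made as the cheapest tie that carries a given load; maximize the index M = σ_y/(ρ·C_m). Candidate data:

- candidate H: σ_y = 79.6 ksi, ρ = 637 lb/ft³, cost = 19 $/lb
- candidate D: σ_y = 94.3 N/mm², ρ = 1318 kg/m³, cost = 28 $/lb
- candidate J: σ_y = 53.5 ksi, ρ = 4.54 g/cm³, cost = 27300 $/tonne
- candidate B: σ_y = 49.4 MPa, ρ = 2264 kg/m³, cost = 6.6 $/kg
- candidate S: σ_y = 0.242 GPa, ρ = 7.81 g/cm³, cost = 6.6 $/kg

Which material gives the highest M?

After converting to SI:
  candidate H: σ_y = 548.8 MPa, ρ = 10200 kg/m³, cost = 41.89 $/kg
  candidate D: σ_y = 94.30 MPa, ρ = 1318 kg/m³, cost = 61.73 $/kg
  candidate J: σ_y = 368.9 MPa, ρ = 4540 kg/m³, cost = 27.30 $/kg
  candidate B: σ_y = 49.40 MPa, ρ = 2264 kg/m³, cost = 6.600 $/kg
  candidate S: σ_y = 242.0 MPa, ρ = 7810 kg/m³, cost = 6.600 $/kg
  candidate S: M = 4.69 kN·m per $
  candidate B: M = 3.31 kN·m per $
  candidate J: M = 2.98 kN·m per $
  candidate H: M = 1.28 kN·m per $
  candidate D: M = 1.16 kN·m per $
Highest index: candidate S.

candidate S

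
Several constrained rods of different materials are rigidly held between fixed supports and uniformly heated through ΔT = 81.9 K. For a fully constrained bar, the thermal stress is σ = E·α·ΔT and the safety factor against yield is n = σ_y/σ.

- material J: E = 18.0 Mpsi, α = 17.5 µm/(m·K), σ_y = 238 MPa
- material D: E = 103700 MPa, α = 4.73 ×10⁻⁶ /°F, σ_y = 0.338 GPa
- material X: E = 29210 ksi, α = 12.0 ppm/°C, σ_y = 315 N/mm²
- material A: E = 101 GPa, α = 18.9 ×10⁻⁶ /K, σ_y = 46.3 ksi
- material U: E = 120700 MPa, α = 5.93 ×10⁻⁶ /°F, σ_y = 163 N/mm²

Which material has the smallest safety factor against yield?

With everything in SI (GPa, ×10⁻⁶/K, MPa):
  material J: E = 124.1, α = 17.5, σ_y = 238.0 → σ = 178 MPa, n = 1.34
  material D: E = 103.7, α = 8.51, σ_y = 338.0 → σ = 72.3 MPa, n = 4.67
  material X: E = 201.4, α = 12.0, σ_y = 315.0 → σ = 198 MPa, n = 1.59
  material A: E = 101.0, α = 18.9, σ_y = 319.2 → σ = 156 MPa, n = 2.04
  material U: E = 120.7, α = 10.7, σ_y = 163.0 → σ = 106 MPa, n = 1.54
Smallest n: material J with n = 1.34.

material J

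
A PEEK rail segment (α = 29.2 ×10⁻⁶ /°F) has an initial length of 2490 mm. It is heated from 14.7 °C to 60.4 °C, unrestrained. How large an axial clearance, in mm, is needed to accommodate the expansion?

5.98 mm

Convert α: 29.2×10⁻⁶/°F × (9/5) = 52.6×10⁻⁶/K.
ΔT = 60.4 − 14.7 = 45.70 K.
ΔL = α·L₀·ΔT = 52.6×10⁻⁶ × 2490 mm × 45.70 K = 5.98 mm.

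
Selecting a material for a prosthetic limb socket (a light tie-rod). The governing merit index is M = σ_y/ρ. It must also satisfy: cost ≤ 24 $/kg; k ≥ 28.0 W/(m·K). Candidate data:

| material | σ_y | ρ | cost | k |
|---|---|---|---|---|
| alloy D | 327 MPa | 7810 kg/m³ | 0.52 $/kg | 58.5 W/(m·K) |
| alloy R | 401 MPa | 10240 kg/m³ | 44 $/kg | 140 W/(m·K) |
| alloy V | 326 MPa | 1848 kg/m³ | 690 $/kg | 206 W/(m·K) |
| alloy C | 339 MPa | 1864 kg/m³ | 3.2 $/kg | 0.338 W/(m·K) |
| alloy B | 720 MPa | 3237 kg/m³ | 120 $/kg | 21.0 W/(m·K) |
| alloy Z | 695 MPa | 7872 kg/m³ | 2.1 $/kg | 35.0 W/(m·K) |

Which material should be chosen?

Screen on constraints: cost ≤ 24 $/kg; k ≥ 28.0 W/(m·K). Survivors: alloy D, alloy Z.
Per-candidate index values:
  alloy Z: M = 88.3 kN·m/kg
  alloy D: M = 41.9 kN·m/kg
Alloy Z has the largest M.

alloy Z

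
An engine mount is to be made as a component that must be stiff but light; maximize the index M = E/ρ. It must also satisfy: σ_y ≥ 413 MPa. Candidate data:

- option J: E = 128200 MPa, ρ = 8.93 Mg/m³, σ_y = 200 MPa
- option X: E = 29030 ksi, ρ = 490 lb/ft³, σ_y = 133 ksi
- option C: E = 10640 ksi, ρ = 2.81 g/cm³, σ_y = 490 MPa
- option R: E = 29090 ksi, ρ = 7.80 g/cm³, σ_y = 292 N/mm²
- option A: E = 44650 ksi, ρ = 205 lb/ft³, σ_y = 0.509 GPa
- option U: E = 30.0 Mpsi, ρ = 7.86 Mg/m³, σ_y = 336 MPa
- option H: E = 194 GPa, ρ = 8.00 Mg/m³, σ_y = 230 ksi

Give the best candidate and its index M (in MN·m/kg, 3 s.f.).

Screen on constraints: σ_y ≥ 413 MPa. Survivors: option X, option C, option A, option H.
In SI units:
  option X: E = 200.2 GPa, ρ = 7849 kg/m³
  option C: E = 73.36 GPa, ρ = 2810 kg/m³
  option A: E = 307.9 GPa, ρ = 3284 kg/m³
  option H: E = 194.0 GPa, ρ = 8000 kg/m³
  option A: M = 93.7 MN·m/kg
  option C: M = 26.1 MN·m/kg
  option X: M = 25.5 MN·m/kg
  option H: M = 24.2 MN·m/kg
The maximum is for option A.

option A, M = 93.7 MN·m/kg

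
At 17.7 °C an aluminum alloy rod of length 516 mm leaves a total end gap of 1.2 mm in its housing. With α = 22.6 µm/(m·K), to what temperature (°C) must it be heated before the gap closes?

α·L₀·ΔT = 1.2 mm ⇒ ΔT = 1.2 / (22.6×10⁻⁶ × 516.0) = 102.9 K.
T = 17.7 + 102.9 = 120.6 °C.

121 °C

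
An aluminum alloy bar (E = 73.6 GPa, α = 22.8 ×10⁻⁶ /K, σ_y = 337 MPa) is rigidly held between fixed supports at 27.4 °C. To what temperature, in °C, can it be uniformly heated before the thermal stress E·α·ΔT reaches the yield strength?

E·α·ΔT = 337.0 MPa ⇒ ΔT = 337.0 / (73.60×10³ × 22.8×10⁻⁶) = 200.8 K.
T = 27.4 + 200.8 = 228.2 °C.

228 °C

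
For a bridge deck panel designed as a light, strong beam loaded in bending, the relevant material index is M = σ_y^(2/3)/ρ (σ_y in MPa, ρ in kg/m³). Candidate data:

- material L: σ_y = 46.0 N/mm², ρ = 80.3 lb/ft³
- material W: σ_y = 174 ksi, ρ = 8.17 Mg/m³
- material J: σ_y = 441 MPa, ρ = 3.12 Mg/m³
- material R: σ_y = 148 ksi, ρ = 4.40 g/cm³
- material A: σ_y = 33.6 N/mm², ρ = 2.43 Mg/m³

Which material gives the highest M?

material R

After converting to SI:
  material L: σ_y = 46.00 MPa, ρ = 1286 kg/m³
  material W: σ_y = 1200 MPa, ρ = 8170 kg/m³
  material J: σ_y = 441.0 MPa, ρ = 3120 kg/m³
  material R: σ_y = 1020 MPa, ρ = 4400 kg/m³
  material A: σ_y = 33.60 MPa, ρ = 2430 kg/m³
  material R: M = 23.0×10⁻³
  material J: M = 18.6×10⁻³
  material W: M = 13.8×10⁻³
  material L: M = 9.98×10⁻³
  material A: M = 4.29×10⁻³
Material R has the largest M.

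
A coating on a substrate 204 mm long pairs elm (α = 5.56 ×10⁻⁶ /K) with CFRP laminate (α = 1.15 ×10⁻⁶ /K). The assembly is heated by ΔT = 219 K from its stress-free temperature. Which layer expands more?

α(elm) = 5.56×10⁻⁶/K vs α(CFRP laminate) = 1.15×10⁻⁶/K.
Higher α expands more for the same ΔT: elm.

elm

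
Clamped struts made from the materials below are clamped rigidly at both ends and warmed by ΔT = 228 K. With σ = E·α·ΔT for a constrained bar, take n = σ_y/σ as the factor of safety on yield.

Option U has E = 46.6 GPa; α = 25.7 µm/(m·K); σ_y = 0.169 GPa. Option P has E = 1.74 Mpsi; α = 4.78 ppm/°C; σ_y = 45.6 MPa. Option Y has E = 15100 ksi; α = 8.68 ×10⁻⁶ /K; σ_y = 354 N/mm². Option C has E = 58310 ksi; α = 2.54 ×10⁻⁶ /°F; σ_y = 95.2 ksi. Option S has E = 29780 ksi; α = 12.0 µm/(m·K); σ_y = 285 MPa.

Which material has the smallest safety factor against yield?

option S

With everything in SI (GPa, ×10⁻⁶/K, MPa):
  option U: E = 46.60, α = 25.7, σ_y = 169.0 → σ = 273 MPa, n = 0.619
  option P: E = 12.00, α = 4.78, σ_y = 45.60 → σ = 13.1 MPa, n = 3.49
  option Y: E = 104.1, α = 8.68, σ_y = 354.0 → σ = 206 MPa, n = 1.72
  option C: E = 402.0, α = 4.57, σ_y = 656.4 → σ = 419 MPa, n = 1.57
  option S: E = 205.3, α = 12.0, σ_y = 285.0 → σ = 562 MPa, n = 0.507
Smallest n: option S with n = 0.507.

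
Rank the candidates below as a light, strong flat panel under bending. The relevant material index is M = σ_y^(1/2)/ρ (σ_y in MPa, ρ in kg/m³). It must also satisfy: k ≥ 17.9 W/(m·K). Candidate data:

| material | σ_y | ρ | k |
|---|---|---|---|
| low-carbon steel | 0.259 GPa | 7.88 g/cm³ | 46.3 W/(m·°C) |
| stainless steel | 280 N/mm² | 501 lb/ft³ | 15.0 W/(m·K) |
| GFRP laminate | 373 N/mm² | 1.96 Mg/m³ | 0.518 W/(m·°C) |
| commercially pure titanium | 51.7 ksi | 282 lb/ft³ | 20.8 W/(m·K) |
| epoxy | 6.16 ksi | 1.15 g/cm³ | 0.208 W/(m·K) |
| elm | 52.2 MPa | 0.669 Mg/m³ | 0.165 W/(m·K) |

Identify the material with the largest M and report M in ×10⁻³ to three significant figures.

commercially pure titanium, M = 4.18×10⁻³

Screen on constraints: k ≥ 17.9 W/(m·K). Survivors: low-carbon steel, commercially pure titanium.
Putting every candidate on a common basis:
  low-carbon steel: σ_y = 259.0 MPa, ρ = 7880 kg/m³
  commercially pure titanium: σ_y = 356.5 MPa, ρ = 4517 kg/m³
  commercially pure titanium: M = 4.18×10⁻³
  low-carbon steel: M = 2.04×10⁻³
The maximum is for commercially pure titanium.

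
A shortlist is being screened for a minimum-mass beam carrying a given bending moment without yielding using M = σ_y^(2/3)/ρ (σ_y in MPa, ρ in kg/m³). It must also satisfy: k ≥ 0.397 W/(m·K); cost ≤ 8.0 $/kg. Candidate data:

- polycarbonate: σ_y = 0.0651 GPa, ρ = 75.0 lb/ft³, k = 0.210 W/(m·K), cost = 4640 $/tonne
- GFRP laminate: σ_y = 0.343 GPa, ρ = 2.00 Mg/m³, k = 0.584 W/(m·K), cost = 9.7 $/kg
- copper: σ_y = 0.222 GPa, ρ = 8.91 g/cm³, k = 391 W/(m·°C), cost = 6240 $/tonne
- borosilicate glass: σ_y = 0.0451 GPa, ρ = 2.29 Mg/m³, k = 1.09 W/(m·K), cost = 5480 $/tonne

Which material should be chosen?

Screen on constraints: k ≥ 0.397 W/(m·K); cost ≤ 8.0 $/kg. Survivors: copper, borosilicate glass.
After converting to SI:
  copper: σ_y = 222.0 MPa, ρ = 8910 kg/m³
  borosilicate glass: σ_y = 45.10 MPa, ρ = 2290 kg/m³
  borosilicate glass: M = 5.53×10⁻³
  copper: M = 4.11×10⁻³
The maximum is for borosilicate glass.

borosilicate glass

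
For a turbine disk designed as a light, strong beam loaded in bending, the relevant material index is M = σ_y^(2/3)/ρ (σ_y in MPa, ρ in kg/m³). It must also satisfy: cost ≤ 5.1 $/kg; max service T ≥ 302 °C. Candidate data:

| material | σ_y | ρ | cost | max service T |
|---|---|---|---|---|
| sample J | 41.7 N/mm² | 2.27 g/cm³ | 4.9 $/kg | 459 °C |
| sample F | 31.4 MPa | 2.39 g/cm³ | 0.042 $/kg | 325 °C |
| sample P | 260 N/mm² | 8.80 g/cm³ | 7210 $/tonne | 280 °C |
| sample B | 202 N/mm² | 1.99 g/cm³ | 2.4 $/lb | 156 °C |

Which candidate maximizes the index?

sample J

Screen on constraints: cost ≤ 5.1 $/kg; max service T ≥ 302 °C. Survivors: sample J, sample F.
Convert each candidate to consistent units, then evaluate M:
  sample J: σ_y = 41.70 MPa, ρ = 2270 kg/m³
  sample F: σ_y = 31.40 MPa, ρ = 2390 kg/m³
  sample J: M = 5.30×10⁻³
  sample F: M = 4.16×10⁻³
Highest index: sample J.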